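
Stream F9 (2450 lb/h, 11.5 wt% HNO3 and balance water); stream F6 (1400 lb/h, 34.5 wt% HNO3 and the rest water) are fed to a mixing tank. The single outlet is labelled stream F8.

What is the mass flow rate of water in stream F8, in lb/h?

water out = water in = 2450×0.885 + 1400×0.655 = 3085.2 lb/h.

3085 lb/h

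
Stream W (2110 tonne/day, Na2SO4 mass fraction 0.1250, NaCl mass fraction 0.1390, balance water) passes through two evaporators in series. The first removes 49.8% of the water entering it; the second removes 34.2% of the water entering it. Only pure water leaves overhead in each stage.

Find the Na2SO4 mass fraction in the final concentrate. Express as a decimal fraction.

0.2465

water in feed = 2110×0.736 = 1553 tonne/day.
After stage 1: water left = (1−0.498)×1553 = 779.59; stream total = 1336.6 tonne/day.
After stage 2: water left = (1−0.342)×779.59 = 512.97; final concentrate = 1070 tonne/day.
Na2SO4 fraction = 263.75/1070 = 0.2465.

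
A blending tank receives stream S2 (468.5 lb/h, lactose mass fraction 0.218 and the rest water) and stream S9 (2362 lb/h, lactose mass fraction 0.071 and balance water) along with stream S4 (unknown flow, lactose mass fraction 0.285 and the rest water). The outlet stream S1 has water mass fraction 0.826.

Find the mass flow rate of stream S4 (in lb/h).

2006 lb/h

Let S4 be the unknown flow. Total out = 2830.5 + S4.
water balance: 2560.7 + 0.715·S4 = 0.826·(2830.5 + S4)
(0.715 − 0.826)·S4 = 0.826×2830.5 − 2560.7 = -222.67
S4 = -222.67 / -0.111 = 2006.1 lb/h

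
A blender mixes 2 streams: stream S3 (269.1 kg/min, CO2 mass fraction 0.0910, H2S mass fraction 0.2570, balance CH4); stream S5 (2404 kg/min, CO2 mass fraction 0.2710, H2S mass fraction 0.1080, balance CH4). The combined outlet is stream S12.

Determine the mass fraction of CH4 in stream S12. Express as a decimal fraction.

Total flow out = 269.1 + 2404 = 2673.1 kg/min.
CH4 in = 269.1×0.652 + 2404×0.621 = 1668.3 kg/min.
CH4 mass fraction in S12 = 1668.3/2673.1 = 0.6241.

0.6241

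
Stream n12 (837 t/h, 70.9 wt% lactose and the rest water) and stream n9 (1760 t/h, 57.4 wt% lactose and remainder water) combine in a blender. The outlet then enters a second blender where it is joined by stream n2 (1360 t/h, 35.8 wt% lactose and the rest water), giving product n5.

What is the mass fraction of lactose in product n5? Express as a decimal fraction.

0.528

Overall, product flow = 3957 t/h.
lactose in = 837×0.709 + 1760×0.574 + 1360×0.358 = 2090.6 t/h.
lactose fraction in n5 = 0.528.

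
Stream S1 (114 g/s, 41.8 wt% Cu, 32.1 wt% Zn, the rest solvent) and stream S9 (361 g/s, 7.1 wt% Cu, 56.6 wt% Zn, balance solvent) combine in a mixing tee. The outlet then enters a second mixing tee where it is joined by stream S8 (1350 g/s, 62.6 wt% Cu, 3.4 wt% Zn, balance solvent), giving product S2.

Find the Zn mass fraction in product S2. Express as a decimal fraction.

0.157

Overall, product flow = 1825 g/s.
Zn in = 114×0.321 + 361×0.566 + 1350×0.034 = 286.82 g/s.
Zn fraction in S2 = 0.157.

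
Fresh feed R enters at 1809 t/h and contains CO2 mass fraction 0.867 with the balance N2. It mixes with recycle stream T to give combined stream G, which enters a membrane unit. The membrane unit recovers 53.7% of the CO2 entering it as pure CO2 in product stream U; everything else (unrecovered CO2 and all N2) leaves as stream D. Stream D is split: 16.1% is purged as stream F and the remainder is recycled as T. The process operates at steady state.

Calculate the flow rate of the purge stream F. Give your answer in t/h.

N2 enters only via R and leaves only via the purge: 1809×0.133 = 0.161×(N2 in D), and the membrane unit passes all N2, so N2 in G = N2 in D = 1494.4 t/h.
CO2 in G: m_A = 1809×0.867 + (1−0.161)·(1−0.537)·m_A, so m_A = 1568.4/0.6115 = 2564.7 t/h.
D = (1−0.537)×2564.7 + 1494.4 = 2681.8 t/h.
Purge F = 0.161×2681.8 = 431.77 t/h.

431.8 t/h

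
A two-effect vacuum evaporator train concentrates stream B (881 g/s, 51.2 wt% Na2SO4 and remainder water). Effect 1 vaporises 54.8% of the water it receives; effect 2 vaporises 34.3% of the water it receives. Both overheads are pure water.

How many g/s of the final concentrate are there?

water in feed = 881×0.488 = 429.93 g/s.
After stage 1: water left = (1−0.548)×429.93 = 194.33; stream total = 645.4 g/s.
After stage 2: water left = (1−0.343)×194.33 = 127.67; final concentrate = 578.75 g/s.

578.7 g/s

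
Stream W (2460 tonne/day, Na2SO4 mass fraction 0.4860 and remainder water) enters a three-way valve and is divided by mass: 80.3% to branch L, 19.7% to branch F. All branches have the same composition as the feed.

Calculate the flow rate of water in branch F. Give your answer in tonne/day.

Branch F total = 0.197×2460 = 484.62 tonne/day.
water in F = 0.514×484.62 = 249.09 tonne/day.

249.1 tonne/day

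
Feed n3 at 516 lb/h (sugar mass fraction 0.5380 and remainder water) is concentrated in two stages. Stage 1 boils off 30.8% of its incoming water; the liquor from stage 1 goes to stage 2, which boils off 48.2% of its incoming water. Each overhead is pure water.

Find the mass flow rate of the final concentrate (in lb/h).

363.1 lb/h

water in feed = 516×0.462 = 238.39 lb/h.
After stage 1: water left = (1−0.308)×238.39 = 164.97; stream total = 442.58 lb/h.
After stage 2: water left = (1−0.482)×164.97 = 85.453; final concentrate = 363.06 lb/h.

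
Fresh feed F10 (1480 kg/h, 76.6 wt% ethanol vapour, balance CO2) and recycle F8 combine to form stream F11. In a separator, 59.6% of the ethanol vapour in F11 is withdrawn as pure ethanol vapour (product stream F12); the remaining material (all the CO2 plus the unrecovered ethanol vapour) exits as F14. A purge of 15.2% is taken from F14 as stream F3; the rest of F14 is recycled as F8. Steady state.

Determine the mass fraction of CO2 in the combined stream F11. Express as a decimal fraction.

CO2 enters only via F10 and leaves only via the purge: 1480×0.234 = 0.152×(CO2 in F14), and the separator passes all CO2, so CO2 in F11 = CO2 in F14 = 2278.4 kg/h.
ethanol vapour in F11: m_A = 1480×0.766 + (1−0.152)·(1−0.596)·m_A, so m_A = 1133.7/0.6574 = 1724.5 kg/h.
F11 = 1724.5 + 2278.4 = 4002.9 kg/h.
CO2 fraction in F11 = 2278.4/4002.9 = 0.569.

0.569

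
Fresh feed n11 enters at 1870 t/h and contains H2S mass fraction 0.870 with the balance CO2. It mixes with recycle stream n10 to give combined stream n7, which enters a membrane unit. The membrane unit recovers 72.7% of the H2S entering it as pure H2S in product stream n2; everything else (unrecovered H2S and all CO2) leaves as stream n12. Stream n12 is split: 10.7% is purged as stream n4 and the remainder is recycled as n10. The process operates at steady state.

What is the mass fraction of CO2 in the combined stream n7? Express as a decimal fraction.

CO2 enters only via n11 and leaves only via the purge: 1870×0.130 = 0.107×(CO2 in n12), and the membrane unit passes all CO2, so CO2 in n7 = CO2 in n12 = 2272 t/h.
H2S in n7: m_A = 1870×0.870 + (1−0.107)·(1−0.727)·m_A, so m_A = 1626.9/0.7562 = 2151.4 t/h.
n7 = 2151.4 + 2272 = 4423.3 t/h.
CO2 fraction in n7 = 2272/4423.3 = 0.514.

0.514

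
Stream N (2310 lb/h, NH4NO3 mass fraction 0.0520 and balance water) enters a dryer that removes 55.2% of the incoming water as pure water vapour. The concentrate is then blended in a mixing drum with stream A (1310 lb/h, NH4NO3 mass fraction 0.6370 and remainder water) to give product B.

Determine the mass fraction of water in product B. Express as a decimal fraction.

Vapour removed = 0.552×0.948×2310 = 1208.8 lb/h; concentrate = 1101.2 lb/h.
water reaching the mixer = 981.07 (from concentrate) + 1310×0.363 = 1456.6 lb/h.
Product flow = 1101.2 + 1310 = 2411.2 lb/h; water fraction = 0.6041.

0.6041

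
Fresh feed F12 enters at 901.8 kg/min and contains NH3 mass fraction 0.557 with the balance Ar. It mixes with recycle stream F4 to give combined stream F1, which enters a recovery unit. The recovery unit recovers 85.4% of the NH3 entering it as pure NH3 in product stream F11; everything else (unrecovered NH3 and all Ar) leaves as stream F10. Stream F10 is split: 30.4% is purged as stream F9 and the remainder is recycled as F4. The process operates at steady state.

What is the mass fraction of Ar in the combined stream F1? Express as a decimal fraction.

0.702

Ar enters only via F12 and leaves only via the purge: 901.8×0.443 = 0.304×(Ar in F10), and the recovery unit passes all Ar, so Ar in F1 = Ar in F10 = 1314.1 kg/min.
NH3 in F1: m_A = 901.8×0.557 + (1−0.304)·(1−0.854)·m_A, so m_A = 502.3/0.8984 = 559.12 kg/min.
F1 = 559.12 + 1314.1 = 1873.3 kg/min.
Ar fraction in F1 = 1314.1/1873.3 = 0.702.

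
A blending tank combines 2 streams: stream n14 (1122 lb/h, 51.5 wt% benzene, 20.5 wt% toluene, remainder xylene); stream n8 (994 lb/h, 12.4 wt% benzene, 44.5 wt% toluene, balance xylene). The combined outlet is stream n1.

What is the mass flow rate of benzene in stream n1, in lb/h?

benzene out = benzene in = 1122×0.515 + 994×0.124 = 701.09 lb/h.

701.1 lb/h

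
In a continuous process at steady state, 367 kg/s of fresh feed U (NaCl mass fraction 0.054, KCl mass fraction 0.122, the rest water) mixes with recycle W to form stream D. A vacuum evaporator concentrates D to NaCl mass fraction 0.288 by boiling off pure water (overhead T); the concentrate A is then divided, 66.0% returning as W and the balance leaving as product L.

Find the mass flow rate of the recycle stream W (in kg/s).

133.6 kg/s

Overall NaCl balance (none leaves overhead): NaCl in fresh feed = NaCl in product, i.e. 367×0.054 = (1−0.660)·A·0.288.
A = 19.818/(0.288×0.340) = 202.39 kg/s.
Recycle W = 0.660×202.39 = 133.58 kg/s.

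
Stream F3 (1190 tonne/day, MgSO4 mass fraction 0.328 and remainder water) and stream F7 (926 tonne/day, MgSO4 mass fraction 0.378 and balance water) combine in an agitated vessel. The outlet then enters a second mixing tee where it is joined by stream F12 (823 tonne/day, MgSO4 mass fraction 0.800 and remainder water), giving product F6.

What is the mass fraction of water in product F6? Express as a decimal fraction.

Overall, product flow = 2939 tonne/day.
water in = 1190×0.672 + 926×0.622 + 823×0.200 = 1540.3 tonne/day.
water fraction in F6 = 0.524.

0.524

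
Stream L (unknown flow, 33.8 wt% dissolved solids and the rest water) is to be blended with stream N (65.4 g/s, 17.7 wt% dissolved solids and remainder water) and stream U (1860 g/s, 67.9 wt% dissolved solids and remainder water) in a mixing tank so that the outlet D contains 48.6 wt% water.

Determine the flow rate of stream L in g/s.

Let L be the unknown flow. Total out = 1925.4 + L.
water balance: 650.88 + 0.662·L = 0.486·(1925.4 + L)
(0.662 − 0.486)·L = 0.486×1925.4 − 650.88 = 284.86
L = 284.86 / 0.176 = 1618.5 g/s

1619 g/s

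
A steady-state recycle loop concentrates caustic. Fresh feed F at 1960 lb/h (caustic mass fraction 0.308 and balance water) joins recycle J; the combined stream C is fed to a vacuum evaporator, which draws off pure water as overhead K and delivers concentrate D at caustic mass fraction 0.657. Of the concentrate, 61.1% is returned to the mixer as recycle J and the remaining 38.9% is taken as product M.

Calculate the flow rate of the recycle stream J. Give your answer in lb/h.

1443 lb/h

Overall caustic balance (none leaves overhead): caustic in fresh feed = caustic in product, i.e. 1960×0.308 = (1−0.611)·D·0.657.
D = 603.68/(0.657×0.389) = 2362.1 lb/h.
Recycle J = 0.611×2362.1 = 1443.2 lb/h.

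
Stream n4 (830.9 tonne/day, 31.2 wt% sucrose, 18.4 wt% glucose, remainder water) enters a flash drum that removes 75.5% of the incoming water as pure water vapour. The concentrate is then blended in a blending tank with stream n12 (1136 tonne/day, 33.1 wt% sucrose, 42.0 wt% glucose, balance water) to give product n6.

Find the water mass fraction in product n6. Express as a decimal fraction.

Vapour removed = 0.755×0.504×830.9 = 316.17 tonne/day; concentrate = 514.73 tonne/day.
water reaching the mixer = 102.6 (from concentrate) + 1136×0.249 = 385.46 tonne/day.
Product flow = 514.73 + 1136 = 1650.7 tonne/day; water fraction = 0.234.

0.234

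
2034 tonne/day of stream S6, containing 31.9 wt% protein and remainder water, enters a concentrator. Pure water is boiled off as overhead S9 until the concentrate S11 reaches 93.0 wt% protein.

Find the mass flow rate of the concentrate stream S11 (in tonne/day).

697.7 tonne/day

protein is conserved: 2034×0.319 = 648.85 tonne/day all reports to the concentrate.
Concentrate = 648.85/(target fraction) = 697.68 tonne/day.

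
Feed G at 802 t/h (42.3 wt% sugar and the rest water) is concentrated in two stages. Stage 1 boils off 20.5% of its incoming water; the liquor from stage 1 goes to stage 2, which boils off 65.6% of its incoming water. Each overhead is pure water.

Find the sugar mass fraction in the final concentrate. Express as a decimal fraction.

water in feed = 802×0.577 = 462.75 t/h.
After stage 1: water left = (1−0.205)×462.75 = 367.89; stream total = 707.14 t/h.
After stage 2: water left = (1−0.656)×367.89 = 126.55; final concentrate = 465.8 t/h.
sugar fraction = 339.25/465.8 = 0.728.

0.728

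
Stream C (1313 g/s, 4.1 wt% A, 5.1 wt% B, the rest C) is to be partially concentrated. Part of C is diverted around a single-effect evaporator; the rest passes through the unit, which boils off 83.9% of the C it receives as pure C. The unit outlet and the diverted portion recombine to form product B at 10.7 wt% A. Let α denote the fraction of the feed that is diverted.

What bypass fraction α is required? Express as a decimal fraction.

All 1313×0.041 = 53.833 g/s of A reaches B, so B = 53.833/0.107 = 503.11 g/s and vapour = 809.89 g/s.
The evaporator receives (1−α)·1313 of feed at 0.908 C and removes 0.839 of that C:
0.839×0.908×(1−α)×1313 = 809.89
(1−α) = 809.89/1000.3 = 0.8097;  α = 0.1903.

0.190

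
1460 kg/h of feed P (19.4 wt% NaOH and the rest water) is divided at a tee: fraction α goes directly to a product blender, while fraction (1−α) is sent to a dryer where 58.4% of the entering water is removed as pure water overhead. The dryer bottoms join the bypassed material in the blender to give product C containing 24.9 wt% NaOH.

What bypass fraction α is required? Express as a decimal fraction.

0.531

All 1460×0.194 = 283.24 kg/h of NaOH reaches C, so C = 283.24/0.249 = 1137.5 kg/h and vapour = 322.49 kg/h.
The evaporator receives (1−α)·1460 of feed at 0.806 water and removes 0.584 of that water:
0.584×0.806×(1−α)×1460 = 322.49
(1−α) = 322.49/687.23 = 0.4693;  α = 0.5307.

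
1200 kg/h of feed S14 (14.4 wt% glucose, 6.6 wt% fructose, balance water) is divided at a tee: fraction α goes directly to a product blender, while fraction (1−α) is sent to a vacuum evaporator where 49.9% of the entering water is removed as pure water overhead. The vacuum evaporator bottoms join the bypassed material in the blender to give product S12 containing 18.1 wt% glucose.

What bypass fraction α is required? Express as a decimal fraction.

All 1200×0.144 = 172.8 kg/h of glucose reaches S12, so S12 = 172.8/0.181 = 954.7 kg/h and vapour = 245.3 kg/h.
The evaporator receives (1−α)·1200 of feed at 0.790 water and removes 0.499 of that water:
0.499×0.790×(1−α)×1200 = 245.3
(1−α) = 245.3/473.05 = 0.5186;  α = 0.4814.

0.481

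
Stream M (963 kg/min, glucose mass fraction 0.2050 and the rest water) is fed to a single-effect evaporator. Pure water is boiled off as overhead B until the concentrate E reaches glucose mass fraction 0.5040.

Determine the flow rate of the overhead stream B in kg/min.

glucose is conserved: 963×0.205 = 197.41 kg/min all reports to the concentrate.
Concentrate = 197.41/(target fraction) = 391.7 kg/min.
Overhead = 963 − 391.7 = 571.3 kg/min.

571.3 kg/min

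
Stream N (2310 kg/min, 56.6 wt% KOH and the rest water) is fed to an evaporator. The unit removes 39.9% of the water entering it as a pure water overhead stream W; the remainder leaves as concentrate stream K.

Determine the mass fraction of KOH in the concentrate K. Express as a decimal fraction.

0.6845

KOH is not removed: 2310×0.566 = 1307.5 kg/min of KOH enters K.
water entering = 2310×0.434 = 1002.5 kg/min; overhead removed = 0.399×1002.5 = 400.01 kg/min.
Concentrate = 2310 − 400.01 = 1910 kg/min.
Mass fraction = 1307.5/1910 = 0.6845.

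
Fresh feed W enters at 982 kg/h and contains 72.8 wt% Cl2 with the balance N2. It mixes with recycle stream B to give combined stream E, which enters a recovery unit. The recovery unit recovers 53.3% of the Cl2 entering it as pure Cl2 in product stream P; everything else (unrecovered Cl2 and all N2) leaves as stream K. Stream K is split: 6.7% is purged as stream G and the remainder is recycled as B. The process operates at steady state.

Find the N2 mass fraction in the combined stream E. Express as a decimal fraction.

0.7588

N2 enters only via W and leaves only via the purge: 982×0.272 = 0.067×(N2 in K), and the recovery unit passes all N2, so N2 in E = N2 in K = 3986.6 kg/h.
Cl2 in E: m_A = 982×0.728 + (1−0.067)·(1−0.533)·m_A, so m_A = 714.9/0.5643 = 1266.9 kg/h.
E = 1266.9 + 3986.6 = 5253.5 kg/h.
N2 fraction in E = 3986.6/5253.5 = 0.7588.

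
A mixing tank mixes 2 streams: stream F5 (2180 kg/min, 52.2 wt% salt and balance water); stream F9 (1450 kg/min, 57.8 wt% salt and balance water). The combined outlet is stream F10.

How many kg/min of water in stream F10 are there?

water out = water in = 2180×0.478 + 1450×0.422 = 1653.9 kg/min.

1654 kg/min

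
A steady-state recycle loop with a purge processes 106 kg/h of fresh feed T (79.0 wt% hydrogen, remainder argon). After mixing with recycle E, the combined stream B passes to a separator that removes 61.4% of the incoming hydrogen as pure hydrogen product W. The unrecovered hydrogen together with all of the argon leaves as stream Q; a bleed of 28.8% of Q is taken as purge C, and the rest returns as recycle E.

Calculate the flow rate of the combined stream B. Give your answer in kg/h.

192.8 kg/h

argon enters only via T and leaves only via the purge: 106×0.210 = 0.288×(argon in Q), and the separator passes all argon, so argon in B = argon in Q = 77.292 kg/h.
hydrogen in B: m_A = 106×0.790 + (1−0.288)·(1−0.614)·m_A, so m_A = 83.74/0.7252 = 115.48 kg/h.
B = 115.48 + 77.292 = 192.77 kg/h.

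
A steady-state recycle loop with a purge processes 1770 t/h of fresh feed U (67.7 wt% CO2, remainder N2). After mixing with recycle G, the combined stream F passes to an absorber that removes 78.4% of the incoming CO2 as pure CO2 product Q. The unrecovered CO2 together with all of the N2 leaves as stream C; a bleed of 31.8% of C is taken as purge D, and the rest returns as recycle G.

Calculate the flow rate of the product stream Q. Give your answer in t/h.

1102 t/h

CO2 in F: m_A = 1770×0.677 + (1−0.318)·(1−0.784)·m_A, so m_A = 1198.3/0.8527 = 1405.3 t/h.
Product Q = 0.784×1405.3 = 1101.8 t/h.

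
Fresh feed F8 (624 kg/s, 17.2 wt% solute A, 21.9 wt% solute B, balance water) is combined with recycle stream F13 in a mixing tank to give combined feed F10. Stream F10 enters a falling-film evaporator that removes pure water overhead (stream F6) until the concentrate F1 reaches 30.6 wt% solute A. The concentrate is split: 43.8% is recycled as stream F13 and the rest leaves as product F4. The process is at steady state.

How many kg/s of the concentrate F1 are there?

Overall solute A balance (none leaves overhead): solute A in fresh feed = solute A in product, i.e. 624×0.172 = (1−0.438)·F1·0.306.
F1 = 107.33/(0.306×0.562) = 624.1 kg/s.

624.1 kg/s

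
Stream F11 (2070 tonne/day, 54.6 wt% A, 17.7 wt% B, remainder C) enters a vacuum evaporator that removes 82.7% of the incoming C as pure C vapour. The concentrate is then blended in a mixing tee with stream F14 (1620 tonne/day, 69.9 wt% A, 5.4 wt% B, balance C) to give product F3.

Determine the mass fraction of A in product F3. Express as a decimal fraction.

0.7036

Vapour removed = 0.827×0.277×2070 = 474.19 tonne/day; concentrate = 1595.8 tonne/day.
A reaching the mixer = 1130.2 (from concentrate) + 1620×0.699 = 2262.6 tonne/day.
Product flow = 1595.8 + 1620 = 3215.8 tonne/day; A fraction = 0.7036.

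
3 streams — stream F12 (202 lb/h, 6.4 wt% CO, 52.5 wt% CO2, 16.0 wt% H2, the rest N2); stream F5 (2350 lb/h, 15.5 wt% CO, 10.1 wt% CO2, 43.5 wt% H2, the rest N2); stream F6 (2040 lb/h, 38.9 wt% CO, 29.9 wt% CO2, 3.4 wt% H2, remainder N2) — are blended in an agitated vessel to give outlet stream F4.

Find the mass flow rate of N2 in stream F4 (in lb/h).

1344 lb/h

N2 out = N2 in = 202×0.251 + 2350×0.309 + 2040×0.278 = 1344 lb/h.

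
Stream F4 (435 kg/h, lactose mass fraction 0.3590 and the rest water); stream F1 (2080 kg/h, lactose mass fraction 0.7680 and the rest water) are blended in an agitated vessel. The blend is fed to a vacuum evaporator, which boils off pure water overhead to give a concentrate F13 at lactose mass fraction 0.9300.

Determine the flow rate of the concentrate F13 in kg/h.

1886 kg/h

lactose entering = 435×0.359 + 2080×0.768 = 1753.6 kg/h.
All lactose reports to F13, so F13 = 1753.6/0.930 = 1885.6 kg/h.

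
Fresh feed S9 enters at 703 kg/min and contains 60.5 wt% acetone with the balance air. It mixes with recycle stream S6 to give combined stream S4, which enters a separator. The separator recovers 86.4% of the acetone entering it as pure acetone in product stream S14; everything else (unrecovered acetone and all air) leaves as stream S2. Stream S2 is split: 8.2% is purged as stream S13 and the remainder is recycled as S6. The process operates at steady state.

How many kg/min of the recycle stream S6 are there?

air enters only via S9 and leaves only via the purge: 703×0.395 = 0.082×(air in S2), and the separator passes all air, so air in S4 = air in S2 = 3386.4 kg/min.
acetone in S4: m_A = 703×0.605 + (1−0.082)·(1−0.864)·m_A, so m_A = 425.31/0.8752 = 485.99 kg/min.
S2 = (1−0.864)×485.99 + 3386.4 = 3452.5 kg/min.
Recycle S6 = (1−0.082)×3452.5 = 3169.4 kg/min.

3169 kg/min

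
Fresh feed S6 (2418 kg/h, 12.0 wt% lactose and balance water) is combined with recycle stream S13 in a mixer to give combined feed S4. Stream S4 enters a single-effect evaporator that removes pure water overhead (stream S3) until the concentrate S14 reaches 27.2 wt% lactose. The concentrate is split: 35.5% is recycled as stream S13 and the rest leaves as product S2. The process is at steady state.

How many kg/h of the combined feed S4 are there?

Overall lactose balance (none leaves overhead): lactose in fresh feed = lactose in product, i.e. 2418×0.120 = (1−0.355)·S14·0.272.
S14 = 290.16/(0.272×0.645) = 1653.9 kg/h.
Recycle S13 = 0.355×1653.9 = 587.13 kg/h.
Combined feed S4 = 2418 + 587.13 = 3005.1 kg/h.

3005 kg/h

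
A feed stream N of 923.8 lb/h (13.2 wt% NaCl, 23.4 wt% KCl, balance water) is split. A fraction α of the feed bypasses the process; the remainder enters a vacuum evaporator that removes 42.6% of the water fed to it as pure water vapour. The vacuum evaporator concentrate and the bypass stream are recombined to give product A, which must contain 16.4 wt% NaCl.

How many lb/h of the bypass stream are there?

All 923.8×0.132 = 121.94 lb/h of NaCl reaches A, so A = 121.94/0.164 = 743.55 lb/h and vapour = 180.25 lb/h.
The evaporator receives (1−α)·923.8 of feed at 0.634 water and removes 0.426 of that water:
0.426×0.634×(1−α)×923.8 = 180.25
(1−α) = 180.25/249.5 = 0.7224;  α = 0.2776.
Bypass flow = 0.2776×923.8 = 256.4 lb/h.

256.4 lb/h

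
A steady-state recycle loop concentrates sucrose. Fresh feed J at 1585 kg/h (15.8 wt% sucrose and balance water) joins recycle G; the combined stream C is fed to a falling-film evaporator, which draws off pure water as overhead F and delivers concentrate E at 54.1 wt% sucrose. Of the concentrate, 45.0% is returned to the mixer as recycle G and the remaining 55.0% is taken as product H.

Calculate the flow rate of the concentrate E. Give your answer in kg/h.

841.6 kg/h

Overall sucrose balance (none leaves overhead): sucrose in fresh feed = sucrose in product, i.e. 1585×0.158 = (1−0.450)·E·0.541.
E = 250.43/(0.541×0.550) = 841.64 kg/h.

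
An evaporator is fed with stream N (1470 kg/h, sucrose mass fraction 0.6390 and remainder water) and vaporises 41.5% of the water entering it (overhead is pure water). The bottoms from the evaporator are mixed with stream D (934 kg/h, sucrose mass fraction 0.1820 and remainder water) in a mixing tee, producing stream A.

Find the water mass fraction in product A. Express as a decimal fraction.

Vapour removed = 0.415×0.361×1470 = 220.23 kg/h; concentrate = 1249.8 kg/h.
water reaching the mixer = 310.44 (from concentrate) + 934×0.818 = 1074.5 kg/h.
Product flow = 1249.8 + 934 = 2183.8 kg/h; water fraction = 0.4920.

0.4920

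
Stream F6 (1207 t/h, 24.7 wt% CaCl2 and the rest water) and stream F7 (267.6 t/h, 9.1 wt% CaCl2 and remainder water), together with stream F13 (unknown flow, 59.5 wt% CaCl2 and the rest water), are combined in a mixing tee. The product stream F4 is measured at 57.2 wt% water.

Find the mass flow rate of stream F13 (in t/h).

Let F13 be the unknown flow. Total out = 1474.6 + F13.
water balance: 1152.1 + 0.405·F13 = 0.572·(1474.6 + F13)
(0.405 − 0.572)·F13 = 0.572×1474.6 − 1152.1 = -308.65
F13 = -308.65 / -0.167 = 1848.2 t/h

1848 t/h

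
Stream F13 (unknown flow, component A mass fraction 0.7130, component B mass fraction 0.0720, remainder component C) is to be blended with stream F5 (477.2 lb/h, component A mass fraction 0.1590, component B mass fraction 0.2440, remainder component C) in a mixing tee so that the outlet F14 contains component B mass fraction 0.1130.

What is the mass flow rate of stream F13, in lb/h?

1525 lb/h

Let F13 be the unknown flow. Total out = 477.2 + F13.
component B balance: 116.44 + 0.072·F13 = 0.113·(477.2 + F13)
(0.072 − 0.113)·F13 = 0.113×477.2 − 116.44 = -62.513
F13 = -62.513 / -0.041 = 1524.7 lb/h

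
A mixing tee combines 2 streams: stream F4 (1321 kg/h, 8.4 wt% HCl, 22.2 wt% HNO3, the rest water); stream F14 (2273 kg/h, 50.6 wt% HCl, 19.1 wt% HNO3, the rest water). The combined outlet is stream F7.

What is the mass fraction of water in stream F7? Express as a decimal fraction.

0.447

Total flow out = 1321 + 2273 = 3594 kg/h.
water in = 1321×0.694 + 2273×0.303 = 1605.5 kg/h.
water mass fraction in F7 = 1605.5/3594 = 0.447.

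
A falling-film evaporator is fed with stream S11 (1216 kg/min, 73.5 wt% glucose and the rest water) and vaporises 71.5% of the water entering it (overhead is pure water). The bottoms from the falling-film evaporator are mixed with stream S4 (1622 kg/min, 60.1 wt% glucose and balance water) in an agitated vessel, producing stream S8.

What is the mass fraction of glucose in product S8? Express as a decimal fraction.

Vapour removed = 0.715×0.265×1216 = 230.4 kg/min; concentrate = 985.6 kg/min.
glucose reaching the mixer = 893.76 (from concentrate) + 1622×0.601 = 1868.6 kg/min.
Product flow = 985.6 + 1622 = 2607.6 kg/min; glucose fraction = 0.717.

0.717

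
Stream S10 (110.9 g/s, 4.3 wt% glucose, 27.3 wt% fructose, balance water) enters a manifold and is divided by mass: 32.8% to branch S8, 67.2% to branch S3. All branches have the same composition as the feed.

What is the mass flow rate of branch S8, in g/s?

36.38 g/s

Branch S8 flow = 0.328×110.9 = 36.375 g/s.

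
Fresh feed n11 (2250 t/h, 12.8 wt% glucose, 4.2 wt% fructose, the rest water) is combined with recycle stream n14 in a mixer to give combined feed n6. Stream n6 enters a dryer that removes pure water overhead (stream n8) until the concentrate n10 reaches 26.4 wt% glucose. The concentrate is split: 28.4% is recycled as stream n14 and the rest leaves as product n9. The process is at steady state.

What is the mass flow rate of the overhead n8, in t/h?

Overall glucose balance (none leaves overhead): glucose in fresh feed = glucose in product, i.e. 2250×0.128 = (1−0.284)·n10·0.264.
n10 = 288/(0.264×0.716) = 1523.6 t/h.
Recycle n14 = 0.284×1523.6 = 432.71 t/h.
Combined feed n6 = 2250 + 432.71 = 2682.7 t/h.
Overhead n8 = n6 − n10 = 2682.7 − 1523.6 = 1159.1 t/h.

1159 t/h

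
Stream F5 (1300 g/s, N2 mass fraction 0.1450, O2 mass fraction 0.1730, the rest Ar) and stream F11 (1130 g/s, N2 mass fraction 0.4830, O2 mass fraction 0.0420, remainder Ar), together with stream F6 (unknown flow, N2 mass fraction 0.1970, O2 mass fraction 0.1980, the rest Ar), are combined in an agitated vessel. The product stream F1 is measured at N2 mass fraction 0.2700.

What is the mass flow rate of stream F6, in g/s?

Let F6 be the unknown flow. Total out = 2430 + F6.
N2 balance: 734.29 + 0.197·F6 = 0.270·(2430 + F6)
(0.197 − 0.270)·F6 = 0.270×2430 − 734.29 = -78.19
F6 = -78.19 / -0.073 = 1071.1 g/s

1071 g/s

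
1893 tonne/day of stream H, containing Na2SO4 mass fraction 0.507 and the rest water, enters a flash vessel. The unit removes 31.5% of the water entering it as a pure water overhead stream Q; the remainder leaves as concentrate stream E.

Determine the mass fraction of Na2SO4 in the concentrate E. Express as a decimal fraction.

Na2SO4 is not removed: 1893×0.507 = 959.75 tonne/day of Na2SO4 enters E.
water entering = 1893×0.493 = 933.25 tonne/day; overhead removed = 0.315×933.25 = 293.97 tonne/day.
Concentrate = 1893 − 293.97 = 1599 tonne/day.
Mass fraction = 959.75/1599 = 0.600.

0.600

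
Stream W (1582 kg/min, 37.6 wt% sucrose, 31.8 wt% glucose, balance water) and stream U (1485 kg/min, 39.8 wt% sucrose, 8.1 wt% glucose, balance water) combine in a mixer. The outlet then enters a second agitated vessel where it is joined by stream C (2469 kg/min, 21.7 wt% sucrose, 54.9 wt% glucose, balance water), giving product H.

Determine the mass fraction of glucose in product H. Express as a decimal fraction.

0.3574

Overall, product flow = 5536 kg/min.
glucose in = 1582×0.318 + 1485×0.081 + 2469×0.549 = 1978.8 kg/min.
glucose fraction in H = 0.3574.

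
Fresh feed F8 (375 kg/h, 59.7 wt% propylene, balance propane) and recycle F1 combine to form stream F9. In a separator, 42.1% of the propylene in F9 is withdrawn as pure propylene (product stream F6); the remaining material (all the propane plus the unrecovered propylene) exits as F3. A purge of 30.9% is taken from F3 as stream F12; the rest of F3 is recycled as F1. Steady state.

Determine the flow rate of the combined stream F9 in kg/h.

862.3 kg/h

propane enters only via F8 and leaves only via the purge: 375×0.403 = 0.309×(propane in F3), and the separator passes all propane, so propane in F9 = propane in F3 = 489.08 kg/h.
propylene in F9: m_A = 375×0.597 + (1−0.309)·(1−0.421)·m_A, so m_A = 223.88/0.5999 = 373.18 kg/h.
F9 = 373.18 + 489.08 = 862.26 kg/h.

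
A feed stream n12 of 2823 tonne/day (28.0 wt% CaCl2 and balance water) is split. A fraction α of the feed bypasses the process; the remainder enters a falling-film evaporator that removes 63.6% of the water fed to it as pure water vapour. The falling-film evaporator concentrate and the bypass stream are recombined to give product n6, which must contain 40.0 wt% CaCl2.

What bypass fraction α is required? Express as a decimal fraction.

0.345

All 2823×0.280 = 790.44 tonne/day of CaCl2 reaches n6, so n6 = 790.44/0.400 = 1976.1 tonne/day and vapour = 846.9 tonne/day.
The evaporator receives (1−α)·2823 of feed at 0.720 water and removes 0.636 of that water:
0.636×0.720×(1−α)×2823 = 846.9
(1−α) = 846.9/1292.7 = 0.6551;  α = 0.3449.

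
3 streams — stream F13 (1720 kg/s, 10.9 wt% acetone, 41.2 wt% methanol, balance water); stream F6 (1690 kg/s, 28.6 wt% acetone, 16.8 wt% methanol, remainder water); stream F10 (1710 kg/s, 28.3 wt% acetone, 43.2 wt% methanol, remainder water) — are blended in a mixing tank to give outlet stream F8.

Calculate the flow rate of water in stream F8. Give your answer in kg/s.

2234 kg/s

water out = water in = 1720×0.479 + 1690×0.546 + 1710×0.285 = 2234 kg/s.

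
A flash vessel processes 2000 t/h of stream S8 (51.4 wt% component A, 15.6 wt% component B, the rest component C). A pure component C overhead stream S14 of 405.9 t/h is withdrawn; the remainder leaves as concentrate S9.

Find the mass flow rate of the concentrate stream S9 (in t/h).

1594 t/h

Concentrate = 2000 − 405.9 = 1594.1 t/h.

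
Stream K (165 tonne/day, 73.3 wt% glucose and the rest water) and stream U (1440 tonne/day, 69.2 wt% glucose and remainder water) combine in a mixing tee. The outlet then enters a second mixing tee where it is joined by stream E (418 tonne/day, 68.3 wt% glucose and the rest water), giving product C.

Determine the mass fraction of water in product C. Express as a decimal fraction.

Overall, product flow = 2023 tonne/day.
water in = 165×0.267 + 1440×0.308 + 418×0.317 = 620.08 tonne/day.
water fraction in C = 0.307.

0.307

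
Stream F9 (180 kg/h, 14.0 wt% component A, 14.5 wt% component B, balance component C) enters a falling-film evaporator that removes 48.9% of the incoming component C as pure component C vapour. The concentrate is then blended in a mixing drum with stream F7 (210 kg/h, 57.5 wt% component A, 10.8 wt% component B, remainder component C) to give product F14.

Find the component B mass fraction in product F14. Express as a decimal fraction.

Vapour removed = 0.489×0.715×180 = 62.934 kg/h; concentrate = 117.07 kg/h.
component B reaching the mixer = 26.1 (from concentrate) + 210×0.108 = 48.78 kg/h.
Product flow = 117.07 + 210 = 327.07 kg/h; component B fraction = 0.1491.

0.1491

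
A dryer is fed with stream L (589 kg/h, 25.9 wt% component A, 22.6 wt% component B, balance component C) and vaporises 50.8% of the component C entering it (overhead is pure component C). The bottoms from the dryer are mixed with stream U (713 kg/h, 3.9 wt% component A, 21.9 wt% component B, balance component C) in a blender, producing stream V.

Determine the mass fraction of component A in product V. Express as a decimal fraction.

Vapour removed = 0.508×0.515×589 = 154.09 kg/h; concentrate = 434.91 kg/h.
component A reaching the mixer = 152.55 (from concentrate) + 713×0.039 = 180.36 kg/h.
Product flow = 434.91 + 713 = 1147.9 kg/h; component A fraction = 0.157.

0.157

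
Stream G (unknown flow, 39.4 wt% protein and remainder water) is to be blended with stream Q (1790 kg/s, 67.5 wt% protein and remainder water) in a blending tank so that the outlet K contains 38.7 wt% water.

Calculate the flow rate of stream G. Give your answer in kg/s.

506.8 kg/s

Let G be the unknown flow. Total out = 1790 + G.
water balance: 581.75 + 0.606·G = 0.387·(1790 + G)
(0.606 − 0.387)·G = 0.387×1790 − 581.75 = 110.98
G = 110.98 / 0.219 = 506.76 kg/s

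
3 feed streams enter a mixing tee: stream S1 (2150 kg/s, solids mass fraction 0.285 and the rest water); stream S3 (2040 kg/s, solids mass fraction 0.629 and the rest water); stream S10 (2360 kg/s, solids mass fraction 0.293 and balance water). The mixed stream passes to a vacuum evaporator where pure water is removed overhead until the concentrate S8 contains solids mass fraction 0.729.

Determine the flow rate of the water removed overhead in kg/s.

3001 kg/s

solids entering = 2150×0.285 + 2040×0.629 + 2360×0.293 = 2587.4 kg/s.
All solids reports to S8, so S8 = 2587.4/0.729 = 3549.2 kg/s.
Total feed = 6550 kg/s; overhead = 6550 − 3549.2 = 3000.8 kg/s.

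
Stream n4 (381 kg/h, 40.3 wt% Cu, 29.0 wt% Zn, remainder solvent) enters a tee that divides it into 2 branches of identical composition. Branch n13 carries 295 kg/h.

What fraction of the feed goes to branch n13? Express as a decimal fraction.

0.774

Fraction to n13 = 295/381 = 0.7743.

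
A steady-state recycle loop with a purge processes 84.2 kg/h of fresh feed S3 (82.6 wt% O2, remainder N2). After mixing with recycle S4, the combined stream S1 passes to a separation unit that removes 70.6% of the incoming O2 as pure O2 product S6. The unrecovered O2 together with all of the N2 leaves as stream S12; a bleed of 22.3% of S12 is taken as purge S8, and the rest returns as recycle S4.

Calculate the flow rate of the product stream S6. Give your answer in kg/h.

O2 in S1: m_A = 84.2×0.826 + (1−0.223)·(1−0.706)·m_A, so m_A = 69.549/0.7716 = 90.141 kg/h.
Product S6 = 0.706×90.141 = 63.639 kg/h.

63.64 kg/h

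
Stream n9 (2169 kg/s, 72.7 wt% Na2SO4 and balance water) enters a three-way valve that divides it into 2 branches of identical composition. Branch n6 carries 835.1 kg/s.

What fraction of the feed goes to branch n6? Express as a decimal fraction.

Fraction to n6 = 835.1/2169 = 0.3850.

0.385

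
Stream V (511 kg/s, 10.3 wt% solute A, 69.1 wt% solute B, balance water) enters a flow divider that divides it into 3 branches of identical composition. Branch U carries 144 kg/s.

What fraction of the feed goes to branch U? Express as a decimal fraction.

Fraction to U = 144/511 = 0.2818.

0.282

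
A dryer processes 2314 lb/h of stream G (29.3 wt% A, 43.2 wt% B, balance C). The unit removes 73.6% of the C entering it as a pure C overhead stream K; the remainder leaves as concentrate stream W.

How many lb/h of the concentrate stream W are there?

1846 lb/h

C entering = 2314×0.275 = 636.35 lb/h; overhead removed = 0.736×636.35 = 468.35 lb/h.
Concentrate = 2314 − 468.35 = 1845.6 lb/h.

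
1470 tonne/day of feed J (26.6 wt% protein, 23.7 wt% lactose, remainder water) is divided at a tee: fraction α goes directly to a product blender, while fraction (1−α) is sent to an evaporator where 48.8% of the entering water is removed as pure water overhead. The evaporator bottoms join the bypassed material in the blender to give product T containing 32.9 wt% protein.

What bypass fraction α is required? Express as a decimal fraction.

All 1470×0.266 = 391.02 tonne/day of protein reaches T, so T = 391.02/0.329 = 1188.5 tonne/day and vapour = 281.49 tonne/day.
The evaporator receives (1−α)·1470 of feed at 0.497 water and removes 0.488 of that water:
0.488×0.497×(1−α)×1470 = 281.49
(1−α) = 281.49/356.53 = 0.7895;  α = 0.2105.

0.210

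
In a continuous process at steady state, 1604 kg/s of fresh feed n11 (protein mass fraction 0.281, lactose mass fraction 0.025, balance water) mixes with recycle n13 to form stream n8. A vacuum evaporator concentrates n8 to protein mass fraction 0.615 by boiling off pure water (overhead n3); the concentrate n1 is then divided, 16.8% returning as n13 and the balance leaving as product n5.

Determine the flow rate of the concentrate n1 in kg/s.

Overall protein balance (none leaves overhead): protein in fresh feed = protein in product, i.e. 1604×0.281 = (1−0.168)·n1·0.615.
n1 = 450.72/(0.615×0.832) = 880.87 kg/s.

880.9 kg/s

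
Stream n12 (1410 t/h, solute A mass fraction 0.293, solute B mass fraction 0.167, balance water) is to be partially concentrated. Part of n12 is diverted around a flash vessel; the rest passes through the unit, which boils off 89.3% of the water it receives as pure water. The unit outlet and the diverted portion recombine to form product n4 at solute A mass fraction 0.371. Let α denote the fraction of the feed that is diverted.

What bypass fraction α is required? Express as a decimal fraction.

All 1410×0.293 = 413.13 t/h of solute A reaches n4, so n4 = 413.13/0.371 = 1113.6 t/h and vapour = 296.44 t/h.
The evaporator receives (1−α)·1410 of feed at 0.540 water and removes 0.893 of that water:
0.893×0.540×(1−α)×1410 = 296.44
(1−α) = 296.44/679.93 = 0.4360;  α = 0.5640.

0.564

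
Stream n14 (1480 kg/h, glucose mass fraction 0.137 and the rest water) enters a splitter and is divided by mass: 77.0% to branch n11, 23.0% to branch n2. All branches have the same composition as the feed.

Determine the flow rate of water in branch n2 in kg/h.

Branch n2 total = 0.230×1480 = 340.4 kg/h.
water in n2 = 0.863×340.4 = 293.77 kg/h.

293.8 kg/h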